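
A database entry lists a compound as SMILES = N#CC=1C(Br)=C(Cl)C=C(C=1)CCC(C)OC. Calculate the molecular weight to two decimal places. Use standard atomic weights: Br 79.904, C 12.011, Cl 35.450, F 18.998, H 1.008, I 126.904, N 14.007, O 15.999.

First, the molecular formula is C12H13BrClNO (counting implicit H from valence).
  Br: 1 × 79.904 = 79.904
  C: 12 × 12.011 = 144.132
  Cl: 1 × 35.450 = 35.450
  H: 13 × 1.008 = 13.104
  N: 1 × 14.007 = 14.007
  O: 1 × 15.999 = 15.999
Sum: 1×79.904 + 12×12.011 + 1×35.450 + 13×1.008 + 1×14.007 + 1×15.999 = 302.596 → 302.60 g/mol.

302.60 g/mol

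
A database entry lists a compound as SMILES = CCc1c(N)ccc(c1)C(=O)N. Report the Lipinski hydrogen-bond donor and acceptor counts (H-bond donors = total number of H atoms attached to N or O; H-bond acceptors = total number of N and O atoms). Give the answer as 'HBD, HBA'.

Donors: find every N or O and count the H atoms it carries.
  atom 5 (N): bond orders sum to 1 → 2 H
  atom 11 (O): bond orders sum to 2 → 0 H
  atom 12 (N): bond orders sum to 1 → 2 H
Lipinski HBD = 4.
Acceptors: N atoms = 2, O atoms = 1 → HBA = 3.

4, 3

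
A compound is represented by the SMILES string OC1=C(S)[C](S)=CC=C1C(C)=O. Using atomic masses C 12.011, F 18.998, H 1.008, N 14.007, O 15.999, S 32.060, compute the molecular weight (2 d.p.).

200.27 g/mol

First, the molecular formula is C8H8O2S2 (counting implicit H from valence).
  C: 8 × 12.011 = 96.088
  H: 8 × 1.008 = 8.064
  O: 2 × 15.999 = 31.998
  S: 2 × 32.060 = 64.120
Sum: 8×12.011 + 8×1.008 + 2×15.999 + 2×32.060 = 200.270 → 200.27 g/mol.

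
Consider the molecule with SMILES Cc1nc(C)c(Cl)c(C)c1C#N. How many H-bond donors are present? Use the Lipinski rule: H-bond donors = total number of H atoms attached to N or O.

0

Donors: find every N or O and count the H atoms it carries.
  atom 3 (N): bond orders sum to 3 → 0 H
  atom 12 (N): bond orders sum to 3 → 0 H
Lipinski HBD = 0.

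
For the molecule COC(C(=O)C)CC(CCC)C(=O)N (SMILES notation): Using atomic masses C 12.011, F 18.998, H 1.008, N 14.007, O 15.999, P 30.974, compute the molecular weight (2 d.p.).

201.27 g/mol

First, the molecular formula is C10H19NO3 (counting implicit H from valence).
  C: 10 × 12.011 = 120.110
  H: 19 × 1.008 = 19.152
  N: 1 × 14.007 = 14.007
  O: 3 × 15.999 = 47.997
Sum: 10×12.011 + 19×1.008 + 1×14.007 + 3×15.999 = 201.266 → 201.27 g/mol.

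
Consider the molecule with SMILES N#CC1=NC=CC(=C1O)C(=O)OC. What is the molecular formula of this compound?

C8H6N2O3

Walk through each heavy atom and fill implicit hydrogens from standard valence (C 4, N 3, O 2, S 2, halogen 1):
  atom 1: N, bond orders sum to 3 (valence 3) → 0 H
  atom 2: C, bond orders sum to 4 (valence 4) → 0 H
  atom 3: C, bond orders sum to 4 (valence 4) → 0 H
  atom 4: N, bond orders sum to 3 (valence 3) → 0 H
  atom 5: C, bond orders sum to 3 (valence 4) → 1 H
  atom 6: C, bond orders sum to 3 (valence 4) → 1 H
  atom 7: C, bond orders sum to 4 (valence 4) → 0 H
  atom 8: C, bond orders sum to 4 (valence 4) → 0 H
  atom 9: O, bond orders sum to 1 (valence 2) → 1 H
  atom 10: C, bond orders sum to 4 (valence 4) → 0 H
  atom 11: O, bond orders sum to 2 (valence 2) → 0 H
  atom 12: O, bond orders sum to 2 (valence 2) → 0 H
  atom 13: C, bond orders sum to 1 (valence 4) → 3 H
Totals → C:8, H:6, N:2, O:3.
In Hill order: C8H6N2O3.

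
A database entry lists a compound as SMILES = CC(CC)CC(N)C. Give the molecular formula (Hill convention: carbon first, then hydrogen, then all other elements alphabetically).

C7H17N

Walk through each heavy atom and fill implicit hydrogens from standard valence (C 4, N 3, O 2, S 2, halogen 1):
  atom 1: C, bond orders sum to 1 (valence 4) → 3 H
  atom 2: C, bond orders sum to 3 (valence 4) → 1 H
  atom 3: C, bond orders sum to 2 (valence 4) → 2 H
  atom 4: C, bond orders sum to 1 (valence 4) → 3 H
  atom 5: C, bond orders sum to 2 (valence 4) → 2 H
  atom 6: C, bond orders sum to 3 (valence 4) → 1 H
  atom 7: N, bond orders sum to 1 (valence 3) → 2 H
  atom 8: C, bond orders sum to 1 (valence 4) → 3 H
Totals → C:7, H:17, N:1.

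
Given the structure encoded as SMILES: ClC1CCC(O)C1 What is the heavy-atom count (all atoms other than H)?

Every atom symbol written in the SMILES (organic subset) is one heavy atom; implicit H are not written.
Heavy atoms by element → C:5, Cl:1, O:1.
Total: 7.

7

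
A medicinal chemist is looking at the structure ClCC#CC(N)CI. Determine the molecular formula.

Walk through each heavy atom and fill implicit hydrogens from standard valence (C 4, N 3, O 2, S 2, halogen 1):
  atom 1: Cl (halogen, monovalent) → 0 H
  atom 2: C, bond orders sum to 2 (valence 4) → 2 H
  atom 3: C, bond orders sum to 4 (valence 4) → 0 H
  atom 4: C, bond orders sum to 4 (valence 4) → 0 H
  atom 5: C, bond orders sum to 3 (valence 4) → 1 H
  atom 6: N, bond orders sum to 1 (valence 3) → 2 H
  atom 7: C, bond orders sum to 2 (valence 4) → 2 H
  atom 8: I (halogen, monovalent) → 0 H
Totals → C:5, H:7, Cl:1, I:1, N:1.

C5H7ClIN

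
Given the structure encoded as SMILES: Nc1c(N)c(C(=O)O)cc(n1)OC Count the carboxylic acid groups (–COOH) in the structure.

1

The carboxylic acid motif appears at heavy-atom position 6 in the SMILES.
Other groups present: 1 ether, 2 primary amine.
Carboxylic acid count: 1.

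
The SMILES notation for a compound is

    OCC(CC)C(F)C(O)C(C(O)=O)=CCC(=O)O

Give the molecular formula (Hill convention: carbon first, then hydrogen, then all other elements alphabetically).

C11H17FO6

Walk through each heavy atom and fill implicit hydrogens from standard valence (C 4, N 3, O 2, S 2, halogen 1):
  atom 1: O, bond orders sum to 1 (valence 2) → 1 H
  atom 2: C, bond orders sum to 2 (valence 4) → 2 H
  atom 3: C, bond orders sum to 3 (valence 4) → 1 H
  atom 4: C, bond orders sum to 2 (valence 4) → 2 H
  atom 5: C, bond orders sum to 1 (valence 4) → 3 H
  atom 6: C, bond orders sum to 3 (valence 4) → 1 H
  atom 7: F (halogen, monovalent) → 0 H
  atom 8: C, bond orders sum to 3 (valence 4) → 1 H
  atom 9: O, bond orders sum to 1 (valence 2) → 1 H
  atom 10: C, bond orders sum to 4 (valence 4) → 0 H
  atom 11: C, bond orders sum to 4 (valence 4) → 0 H
  atom 12: O, bond orders sum to 1 (valence 2) → 1 H
  atom 13: O, bond orders sum to 2 (valence 2) → 0 H
  atom 14: C, bond orders sum to 3 (valence 4) → 1 H
  atom 15: C, bond orders sum to 2 (valence 4) → 2 H
  atom 16: C, bond orders sum to 4 (valence 4) → 0 H
  atom 17: O, bond orders sum to 2 (valence 2) → 0 H
  atom 18: O, bond orders sum to 1 (valence 2) → 1 H
Totals → C:11, H:17, F:1, O:6.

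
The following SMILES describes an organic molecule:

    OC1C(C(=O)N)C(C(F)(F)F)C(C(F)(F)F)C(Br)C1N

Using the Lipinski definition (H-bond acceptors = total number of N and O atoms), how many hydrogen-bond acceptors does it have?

N atoms: 2; O atoms: 2.
Lipinski HBA = 2 + 2 = 4.

4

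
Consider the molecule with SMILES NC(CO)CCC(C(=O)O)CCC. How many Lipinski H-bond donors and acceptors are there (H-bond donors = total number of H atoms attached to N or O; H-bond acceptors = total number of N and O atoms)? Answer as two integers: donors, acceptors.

4, 4

Donors: find every N or O and count the H atoms it carries.
  atom 1 (N): bond orders sum to 1 → 2 H
  atom 4 (O): bond orders sum to 1 → 1 H
  atom 9 (O): bond orders sum to 2 → 0 H
  atom 10 (O): bond orders sum to 1 → 1 H
Lipinski HBD = 4.
Acceptors: N atoms = 1, O atoms = 3 → HBA = 4.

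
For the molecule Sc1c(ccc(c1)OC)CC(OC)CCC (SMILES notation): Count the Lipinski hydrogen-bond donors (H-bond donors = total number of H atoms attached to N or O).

Donors: find every N or O and count the H atoms it carries.
  atom 8 (O): bond orders sum to 2 → 0 H
  atom 12 (O): bond orders sum to 2 → 0 H
Lipinski HBD = 0.

0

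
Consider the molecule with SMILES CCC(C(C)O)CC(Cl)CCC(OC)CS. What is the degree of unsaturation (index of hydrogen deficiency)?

Molecular formula: C12H25ClO2S.
DoU = (2C + 2 + N − H − X) / 2, where X is the halogen count and O/S are ignored.
    = (2·12 + 2 + 0 − 25 − 1) / 2 = 0 / 2 = 0.

0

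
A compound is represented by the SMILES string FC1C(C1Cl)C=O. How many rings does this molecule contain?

1

In SMILES, each pair of matching ring-closure digits denotes one ring-closing bond; the number of such bonds equals the number of independent rings.
Ring-closure bonds here: 1.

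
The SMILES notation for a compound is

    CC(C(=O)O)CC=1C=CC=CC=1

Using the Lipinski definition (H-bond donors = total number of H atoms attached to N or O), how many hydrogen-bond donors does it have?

1

Donors: find every N or O and count the H atoms it carries.
  atom 4 (O): bond orders sum to 2 → 0 H
  atom 5 (O): bond orders sum to 1 → 1 H
Lipinski HBD = 1.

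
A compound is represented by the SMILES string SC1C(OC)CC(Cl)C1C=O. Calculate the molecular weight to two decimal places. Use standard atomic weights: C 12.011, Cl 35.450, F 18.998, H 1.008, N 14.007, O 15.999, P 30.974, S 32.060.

First, the molecular formula is C7H11ClO2S (counting implicit H from valence).
  C: 7 × 12.011 = 84.077
  Cl: 1 × 35.450 = 35.450
  H: 11 × 1.008 = 11.088
  O: 2 × 15.999 = 31.998
  S: 1 × 32.060 = 32.060
Sum: 7×12.011 + 1×35.450 + 11×1.008 + 2×15.999 + 1×32.060 = 194.673 → 194.67 g/mol.

194.67 g/mol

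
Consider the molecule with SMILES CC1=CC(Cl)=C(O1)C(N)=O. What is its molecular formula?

C6H6ClNO2

Walk through each heavy atom and fill implicit hydrogens from standard valence (C 4, N 3, O 2, S 2, halogen 1):
  atom 1: C, bond orders sum to 1 (valence 4) → 3 H
  atom 2: C, bond orders sum to 4 (valence 4) → 0 H
  atom 3: C, bond orders sum to 3 (valence 4) → 1 H
  atom 4: C, bond orders sum to 4 (valence 4) → 0 H
  atom 5: Cl (halogen, monovalent) → 0 H
  atom 6: C, bond orders sum to 4 (valence 4) → 0 H
  atom 7: O, bond orders sum to 2 (valence 2) → 0 H
  atom 8: C, bond orders sum to 4 (valence 4) → 0 H
  atom 9: N, bond orders sum to 1 (valence 3) → 2 H
  atom 10: O, bond orders sum to 2 (valence 2) → 0 H
Totals → C:6, H:6, Cl:1, N:1, O:2.
In Hill order: C6H6ClNO2.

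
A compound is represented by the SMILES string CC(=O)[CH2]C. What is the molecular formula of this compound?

Walk through each heavy atom and fill implicit hydrogens from standard valence (C 4, N 3, O 2, S 2, halogen 1):
  atom 1: C, bond orders sum to 1 (valence 4) → 3 H
  atom 2: C, bond orders sum to 4 (valence 4) → 0 H
  atom 3: O, bond orders sum to 2 (valence 2) → 0 H
  atom 4: C with explicit H count 2
  atom 5: C, bond orders sum to 1 (valence 4) → 3 H
Totals → C:4, H:8, O:1.
In Hill order: C4H8O.

C4H8O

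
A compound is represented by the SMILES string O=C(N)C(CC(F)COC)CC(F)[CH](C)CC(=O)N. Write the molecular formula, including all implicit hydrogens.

C12H22F2N2O3

Walk through each heavy atom and fill implicit hydrogens from standard valence (C 4, N 3, O 2, S 2, halogen 1):
  atom 1: O, bond orders sum to 2 (valence 2) → 0 H
  atom 2: C, bond orders sum to 4 (valence 4) → 0 H
  atom 3: N, bond orders sum to 1 (valence 3) → 2 H
  atom 4: C, bond orders sum to 3 (valence 4) → 1 H
  atom 5: C, bond orders sum to 2 (valence 4) → 2 H
  atom 6: C, bond orders sum to 3 (valence 4) → 1 H
  atom 7: F (halogen, monovalent) → 0 H
  atom 8: C, bond orders sum to 2 (valence 4) → 2 H
  atom 9: O, bond orders sum to 2 (valence 2) → 0 H
  atom 10: C, bond orders sum to 1 (valence 4) → 3 H
  atom 11: C, bond orders sum to 2 (valence 4) → 2 H
  atom 12: C, bond orders sum to 3 (valence 4) → 1 H
  atom 13: F (halogen, monovalent) → 0 H
  atom 14: C with explicit H count 1
  atom 15: C, bond orders sum to 1 (valence 4) → 3 H
  atom 16: C, bond orders sum to 2 (valence 4) → 2 H
  atom 17: C, bond orders sum to 4 (valence 4) → 0 H
  atom 18: O, bond orders sum to 2 (valence 2) → 0 H
  atom 19: N, bond orders sum to 1 (valence 3) → 2 H
Totals → C:12, H:22, F:2, N:2, O:3.
In Hill order: C12H22F2N2O3.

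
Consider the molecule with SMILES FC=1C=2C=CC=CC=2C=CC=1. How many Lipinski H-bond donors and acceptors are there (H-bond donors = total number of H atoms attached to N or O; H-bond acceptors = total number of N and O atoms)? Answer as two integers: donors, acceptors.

Donors: find every N or O and count the H atoms it carries.
  (no N or O atoms present)
Lipinski HBD = 0.
Acceptors: N atoms = 0, O atoms = 0 → HBA = 0.

0, 0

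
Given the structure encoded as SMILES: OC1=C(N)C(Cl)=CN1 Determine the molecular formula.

Walk through each heavy atom and fill implicit hydrogens from standard valence (C 4, N 3, O 2, S 2, halogen 1):
  atom 1: O, bond orders sum to 1 (valence 2) → 1 H
  atom 2: C, bond orders sum to 4 (valence 4) → 0 H
  atom 3: C, bond orders sum to 4 (valence 4) → 0 H
  atom 4: N, bond orders sum to 1 (valence 3) → 2 H
  atom 5: C, bond orders sum to 4 (valence 4) → 0 H
  atom 6: Cl (halogen, monovalent) → 0 H
  atom 7: C, bond orders sum to 3 (valence 4) → 1 H
  atom 8: N, bond orders sum to 2 (valence 3) → 1 H
Totals → C:4, H:5, Cl:1, N:2, O:1.
In Hill order: C4H5ClN2O.

C4H5ClN2O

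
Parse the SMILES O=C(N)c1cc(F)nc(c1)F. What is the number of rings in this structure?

In SMILES, each pair of matching ring-closure digits denotes one ring-closing bond; the number of such bonds equals the number of independent rings.
Ring-closure bonds here: 1.

1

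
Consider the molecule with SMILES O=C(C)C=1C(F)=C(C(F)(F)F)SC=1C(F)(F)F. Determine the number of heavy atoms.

Every atom symbol written in the SMILES (organic subset) is one heavy atom; implicit H are not written.
Heavy atoms by element → C:8, F:7, O:1, S:1.
Total: 17.

17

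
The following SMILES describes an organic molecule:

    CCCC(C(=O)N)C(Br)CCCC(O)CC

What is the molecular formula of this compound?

C12H24BrNO2

Walk through each heavy atom and fill implicit hydrogens from standard valence (C 4, N 3, O 2, S 2, halogen 1):
  atom 1: C, bond orders sum to 1 (valence 4) → 3 H
  atom 2: C, bond orders sum to 2 (valence 4) → 2 H
  atom 3: C, bond orders sum to 2 (valence 4) → 2 H
  atom 4: C, bond orders sum to 3 (valence 4) → 1 H
  atom 5: C, bond orders sum to 4 (valence 4) → 0 H
  atom 6: O, bond orders sum to 2 (valence 2) → 0 H
  atom 7: N, bond orders sum to 1 (valence 3) → 2 H
  atom 8: C, bond orders sum to 3 (valence 4) → 1 H
  atom 9: Br (halogen, monovalent) → 0 H
  atom 10: C, bond orders sum to 2 (valence 4) → 2 H
  atom 11: C, bond orders sum to 2 (valence 4) → 2 H
  atom 12: C, bond orders sum to 2 (valence 4) → 2 H
  atom 13: C, bond orders sum to 3 (valence 4) → 1 H
  atom 14: O, bond orders sum to 1 (valence 2) → 1 H
  atom 15: C, bond orders sum to 2 (valence 4) → 2 H
  atom 16: C, bond orders sum to 1 (valence 4) → 3 H
Totals → C:12, H:24, Br:1, N:1, O:2.
In Hill order: C12H24BrNO2.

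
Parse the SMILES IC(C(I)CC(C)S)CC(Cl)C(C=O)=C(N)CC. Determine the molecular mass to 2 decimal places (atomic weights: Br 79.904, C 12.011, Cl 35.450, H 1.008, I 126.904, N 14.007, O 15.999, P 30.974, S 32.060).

515.62 g/mol

First, the molecular formula is C12H20ClI2NOS (counting implicit H from valence).
  C: 12 × 12.011 = 144.132
  Cl: 1 × 35.450 = 35.450
  H: 20 × 1.008 = 20.160
  I: 2 × 126.904 = 253.808
  N: 1 × 14.007 = 14.007
  O: 1 × 15.999 = 15.999
  S: 1 × 32.060 = 32.060
Sum: 12×12.011 + 1×35.450 + 20×1.008 + 2×126.904 + 1×14.007 + 1×15.999 + 1×32.060 = 515.616 → 515.62 g/mol.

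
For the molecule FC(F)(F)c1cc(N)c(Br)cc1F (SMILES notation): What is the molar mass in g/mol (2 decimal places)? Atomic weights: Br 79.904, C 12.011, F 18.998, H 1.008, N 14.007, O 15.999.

First, the molecular formula is C7H4BrF4N (counting implicit H from valence).
  Br: 1 × 79.904 = 79.904
  C: 7 × 12.011 = 84.077
  F: 4 × 18.998 = 75.992
  H: 4 × 1.008 = 4.032
  N: 1 × 14.007 = 14.007
Sum: 1×79.904 + 7×12.011 + 4×18.998 + 4×1.008 + 1×14.007 = 258.012 → 258.01 g/mol.

258.01 g/mol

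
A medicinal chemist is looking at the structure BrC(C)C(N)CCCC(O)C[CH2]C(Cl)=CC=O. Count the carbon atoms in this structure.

12

Count every carbon token in the SMILES (each C, including those in ring-closure positions and inside branches).
Carbon count: 12.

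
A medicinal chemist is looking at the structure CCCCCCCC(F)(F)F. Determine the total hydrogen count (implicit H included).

15

Walk through each heavy atom and fill implicit hydrogens from standard valence (C 4, N 3, O 2, S 2, halogen 1):
  atom 1: C, bond orders sum to 1 (valence 4) → 3 H
  atom 2: C, bond orders sum to 2 (valence 4) → 2 H
  atom 3: C, bond orders sum to 2 (valence 4) → 2 H
  atom 4: C, bond orders sum to 2 (valence 4) → 2 H
  atom 5: C, bond orders sum to 2 (valence 4) → 2 H
  atom 6: C, bond orders sum to 2 (valence 4) → 2 H
  atom 7: C, bond orders sum to 2 (valence 4) → 2 H
  atom 8: C, bond orders sum to 4 (valence 4) → 0 H
  atom 9: F (halogen, monovalent) → 0 H
  atom 10: F (halogen, monovalent) → 0 H
  atom 11: F (halogen, monovalent) → 0 H
Total hydrogens: 15.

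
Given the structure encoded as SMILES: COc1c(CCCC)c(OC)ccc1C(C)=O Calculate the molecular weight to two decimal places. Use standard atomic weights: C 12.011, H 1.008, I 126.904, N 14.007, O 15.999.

First, the molecular formula is C14H20O3 (counting implicit H from valence).
  C: 14 × 12.011 = 168.154
  H: 20 × 1.008 = 20.160
  O: 3 × 15.999 = 47.997
Sum: 14×12.011 + 20×1.008 + 3×15.999 = 236.311 → 236.31 g/mol.

236.31 g/mol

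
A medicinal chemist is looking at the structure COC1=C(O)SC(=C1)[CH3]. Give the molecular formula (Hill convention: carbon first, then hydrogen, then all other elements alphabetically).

C6H8O2S

Walk through each heavy atom and fill implicit hydrogens from standard valence (C 4, N 3, O 2, S 2, halogen 1):
  atom 1: C, bond orders sum to 1 (valence 4) → 3 H
  atom 2: O, bond orders sum to 2 (valence 2) → 0 H
  atom 3: C, bond orders sum to 4 (valence 4) → 0 H
  atom 4: C, bond orders sum to 4 (valence 4) → 0 H
  atom 5: O, bond orders sum to 1 (valence 2) → 1 H
  atom 6: S, bond orders sum to 2 (valence 2) → 0 H
  atom 7: C, bond orders sum to 4 (valence 4) → 0 H
  atom 8: C, bond orders sum to 3 (valence 4) → 1 H
  atom 9: C with explicit H count 3
Totals → C:6, H:8, O:2, S:1.
In Hill order: C6H8O2S.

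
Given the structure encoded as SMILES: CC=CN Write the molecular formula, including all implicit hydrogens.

C3H7N

Walk through each heavy atom and fill implicit hydrogens from standard valence (C 4, N 3, O 2, S 2, halogen 1):
  atom 1: C, bond orders sum to 1 (valence 4) → 3 H
  atom 2: C, bond orders sum to 3 (valence 4) → 1 H
  atom 3: C, bond orders sum to 3 (valence 4) → 1 H
  atom 4: N, bond orders sum to 1 (valence 3) → 2 H
Totals → C:3, H:7, N:1.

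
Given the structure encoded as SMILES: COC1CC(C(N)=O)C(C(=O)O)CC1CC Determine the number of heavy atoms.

Every atom symbol written in the SMILES (organic subset) is one heavy atom; implicit H are not written.
Heavy atoms by element → C:11, N:1, O:4.
Total: 16.

16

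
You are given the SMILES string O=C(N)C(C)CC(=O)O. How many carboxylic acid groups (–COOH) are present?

1

The carboxylic acid motif appears at heavy-atom position 7 in the SMILES.
Other groups present: 1 amide.
Carboxylic acid count: 1.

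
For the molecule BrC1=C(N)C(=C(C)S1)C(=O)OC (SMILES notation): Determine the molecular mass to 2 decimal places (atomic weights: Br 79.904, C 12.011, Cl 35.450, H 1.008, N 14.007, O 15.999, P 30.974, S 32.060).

First, the molecular formula is C7H8BrNO2S (counting implicit H from valence).
  Br: 1 × 79.904 = 79.904
  C: 7 × 12.011 = 84.077
  H: 8 × 1.008 = 8.064
  N: 1 × 14.007 = 14.007
  O: 2 × 15.999 = 31.998
  S: 1 × 32.060 = 32.060
Sum: 1×79.904 + 7×12.011 + 8×1.008 + 1×14.007 + 2×15.999 + 1×32.060 = 250.110 → 250.11 g/mol.

250.11 g/mol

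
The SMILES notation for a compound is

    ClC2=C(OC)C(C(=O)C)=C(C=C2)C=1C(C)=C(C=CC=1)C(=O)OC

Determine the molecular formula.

Walk through each heavy atom and fill implicit hydrogens from standard valence (C 4, N 3, O 2, S 2, halogen 1):
  atom 1: Cl (halogen, monovalent) → 0 H
  atom 2: C, bond orders sum to 4 (valence 4) → 0 H
  atom 3: C, bond orders sum to 4 (valence 4) → 0 H
  atom 4: O, bond orders sum to 2 (valence 2) → 0 H
  atom 5: C, bond orders sum to 1 (valence 4) → 3 H
  atom 6: C, bond orders sum to 4 (valence 4) → 0 H
  atom 7: C, bond orders sum to 4 (valence 4) → 0 H
  atom 8: O, bond orders sum to 2 (valence 2) → 0 H
  atom 9: C, bond orders sum to 1 (valence 4) → 3 H
  atom 10: C, bond orders sum to 4 (valence 4) → 0 H
  atom 11: C, bond orders sum to 3 (valence 4) → 1 H
  atom 12: C, bond orders sum to 3 (valence 4) → 1 H
  atom 13: C, bond orders sum to 4 (valence 4) → 0 H
  atom 14: C, bond orders sum to 4 (valence 4) → 0 H
  atom 15: C, bond orders sum to 1 (valence 4) → 3 H
  atom 16: C, bond orders sum to 4 (valence 4) → 0 H
  atom 17: C, bond orders sum to 3 (valence 4) → 1 H
  atom 18: C, bond orders sum to 3 (valence 4) → 1 H
  atom 19: C, bond orders sum to 3 (valence 4) → 1 H
  atom 20: C, bond orders sum to 4 (valence 4) → 0 H
  atom 21: O, bond orders sum to 2 (valence 2) → 0 H
  atom 22: O, bond orders sum to 2 (valence 2) → 0 H
  atom 23: C, bond orders sum to 1 (valence 4) → 3 H
Totals → C:18, H:17, Cl:1, O:4.

C18H17ClO4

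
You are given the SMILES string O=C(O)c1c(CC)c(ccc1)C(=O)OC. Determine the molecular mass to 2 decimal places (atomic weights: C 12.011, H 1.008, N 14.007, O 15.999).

208.21 g/mol

First, the molecular formula is C11H12O4 (counting implicit H from valence).
  C: 11 × 12.011 = 132.121
  H: 12 × 1.008 = 12.096
  O: 4 × 15.999 = 63.996
Sum: 11×12.011 + 12×1.008 + 4×15.999 = 208.213 → 208.21 g/mol.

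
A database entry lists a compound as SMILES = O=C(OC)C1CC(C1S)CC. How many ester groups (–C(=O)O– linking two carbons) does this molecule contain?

The ester motif appears at heavy-atom position 2 in the SMILES.
Other groups present: 1 thiol.
Ester count: 1.

1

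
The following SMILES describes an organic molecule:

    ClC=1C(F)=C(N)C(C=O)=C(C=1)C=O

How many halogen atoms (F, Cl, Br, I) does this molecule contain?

2

Halogen atoms appear at heavy-atom positions 1, 4 (1×Cl, 1×F).
Other groups present: 2 aldehyde, 1 primary amine.
Halogen count: 2.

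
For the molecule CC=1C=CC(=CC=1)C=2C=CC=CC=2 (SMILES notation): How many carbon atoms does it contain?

13

Count every carbon token in the SMILES (each C, including those in ring-closure positions and inside branches).
Carbon count: 13.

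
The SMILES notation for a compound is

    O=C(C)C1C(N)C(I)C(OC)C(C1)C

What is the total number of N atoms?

1

Scan the SMILES for N atoms (remember two-letter symbols like Cl and Br are single atoms).
Nitrogen count: 1.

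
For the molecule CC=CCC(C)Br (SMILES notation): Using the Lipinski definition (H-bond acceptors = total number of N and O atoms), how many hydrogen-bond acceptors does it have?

0

N atoms: 0; O atoms: 0.
Lipinski HBA = 0 + 0 = 0.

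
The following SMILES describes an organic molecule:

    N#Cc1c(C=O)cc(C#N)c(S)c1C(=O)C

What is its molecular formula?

C11H6N2O2S

Walk through each heavy atom and fill implicit hydrogens from standard valence (C 4, N 3, O 2, S 2, halogen 1); for lowercase aromatic atoms, an aromatic c carries 1 H when it has two neighbours and 0 H with three, and aromatic n carries 0 H:
  atom 1: N, bond orders sum to 3 (valence 3) → 0 H
  atom 2: C, bond orders sum to 4 (valence 4) → 0 H
  atom 3: aromatic c, 3 neighbours → 0 H
  atom 4: aromatic c, 3 neighbours → 0 H
  atom 5: C, bond orders sum to 3 (valence 4) → 1 H
  atom 6: O, bond orders sum to 2 (valence 2) → 0 H
  atom 7: aromatic c, 2 neighbours → 1 H
  atom 8: aromatic c, 3 neighbours → 0 H
  atom 9: C, bond orders sum to 4 (valence 4) → 0 H
  atom 10: N, bond orders sum to 3 (valence 3) → 0 H
  atom 11: aromatic c, 3 neighbours → 0 H
  atom 12: S, bond orders sum to 1 (valence 2) → 1 H
  atom 13: aromatic c, 3 neighbours → 0 H
  atom 14: C, bond orders sum to 4 (valence 4) → 0 H
  atom 15: O, bond orders sum to 2 (valence 2) → 0 H
  atom 16: C, bond orders sum to 1 (valence 4) → 3 H
Totals → C:11, H:6, N:2, O:2, S:1.
In Hill order: C11H6N2O2S.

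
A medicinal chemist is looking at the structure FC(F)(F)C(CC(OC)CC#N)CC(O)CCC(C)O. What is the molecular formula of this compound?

C13H22F3NO3

Walk through each heavy atom and fill implicit hydrogens from standard valence (C 4, N 3, O 2, S 2, halogen 1):
  atom 1: F (halogen, monovalent) → 0 H
  atom 2: C, bond orders sum to 4 (valence 4) → 0 H
  atom 3: F (halogen, monovalent) → 0 H
  atom 4: F (halogen, monovalent) → 0 H
  atom 5: C, bond orders sum to 3 (valence 4) → 1 H
  atom 6: C, bond orders sum to 2 (valence 4) → 2 H
  atom 7: C, bond orders sum to 3 (valence 4) → 1 H
  atom 8: O, bond orders sum to 2 (valence 2) → 0 H
  atom 9: C, bond orders sum to 1 (valence 4) → 3 H
  atom 10: C, bond orders sum to 2 (valence 4) → 2 H
  atom 11: C, bond orders sum to 4 (valence 4) → 0 H
  atom 12: N, bond orders sum to 3 (valence 3) → 0 H
  atom 13: C, bond orders sum to 2 (valence 4) → 2 H
  atom 14: C, bond orders sum to 3 (valence 4) → 1 H
  atom 15: O, bond orders sum to 1 (valence 2) → 1 H
  atom 16: C, bond orders sum to 2 (valence 4) → 2 H
  atom 17: C, bond orders sum to 2 (valence 4) → 2 H
  atom 18: C, bond orders sum to 3 (valence 4) → 1 H
  atom 19: C, bond orders sum to 1 (valence 4) → 3 H
  atom 20: O, bond orders sum to 1 (valence 2) → 1 H
Totals → C:13, H:22, F:3, N:1, O:3.
In Hill order: C13H22F3NO3.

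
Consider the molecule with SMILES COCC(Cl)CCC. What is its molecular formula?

C6H13ClO

Walk through each heavy atom and fill implicit hydrogens from standard valence (C 4, N 3, O 2, S 2, halogen 1):
  atom 1: C, bond orders sum to 1 (valence 4) → 3 H
  atom 2: O, bond orders sum to 2 (valence 2) → 0 H
  atom 3: C, bond orders sum to 2 (valence 4) → 2 H
  atom 4: C, bond orders sum to 3 (valence 4) → 1 H
  atom 5: Cl (halogen, monovalent) → 0 H
  atom 6: C, bond orders sum to 2 (valence 4) → 2 H
  atom 7: C, bond orders sum to 2 (valence 4) → 2 H
  atom 8: C, bond orders sum to 1 (valence 4) → 3 H
Totals → C:6, H:13, Cl:1, O:1.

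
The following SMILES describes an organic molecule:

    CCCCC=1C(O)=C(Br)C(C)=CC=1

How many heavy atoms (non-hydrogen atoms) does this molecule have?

13

Every atom symbol written in the SMILES (organic subset) is one heavy atom; implicit H are not written.
Heavy atoms by element → Br:1, C:11, O:1.
Total: 13.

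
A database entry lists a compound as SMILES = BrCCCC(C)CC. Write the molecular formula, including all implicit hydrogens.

Walk through each heavy atom and fill implicit hydrogens from standard valence (C 4, N 3, O 2, S 2, halogen 1):
  atom 1: Br (halogen, monovalent) → 0 H
  atom 2: C, bond orders sum to 2 (valence 4) → 2 H
  atom 3: C, bond orders sum to 2 (valence 4) → 2 H
  atom 4: C, bond orders sum to 2 (valence 4) → 2 H
  atom 5: C, bond orders sum to 3 (valence 4) → 1 H
  atom 6: C, bond orders sum to 1 (valence 4) → 3 H
  atom 7: C, bond orders sum to 2 (valence 4) → 2 H
  atom 8: C, bond orders sum to 1 (valence 4) → 3 H
Totals → C:7, H:15, Br:1.
In Hill order: C7H15Br.

C7H15Br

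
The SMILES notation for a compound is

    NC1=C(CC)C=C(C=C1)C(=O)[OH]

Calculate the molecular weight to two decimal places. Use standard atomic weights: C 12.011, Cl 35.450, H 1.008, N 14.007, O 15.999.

165.19 g/mol

First, the molecular formula is C9H11NO2 (counting implicit H from valence).
  C: 9 × 12.011 = 108.099
  H: 11 × 1.008 = 11.088
  N: 1 × 14.007 = 14.007
  O: 2 × 15.999 = 31.998
Sum: 9×12.011 + 11×1.008 + 1×14.007 + 2×15.999 = 165.192 → 165.19 g/mol.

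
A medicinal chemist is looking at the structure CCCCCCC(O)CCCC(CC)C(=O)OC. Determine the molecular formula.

C15H30O3

Walk through each heavy atom and fill implicit hydrogens from standard valence (C 4, N 3, O 2, S 2, halogen 1):
  atom 1: C, bond orders sum to 1 (valence 4) → 3 H
  atom 2: C, bond orders sum to 2 (valence 4) → 2 H
  atom 3: C, bond orders sum to 2 (valence 4) → 2 H
  atom 4: C, bond orders sum to 2 (valence 4) → 2 H
  atom 5: C, bond orders sum to 2 (valence 4) → 2 H
  atom 6: C, bond orders sum to 2 (valence 4) → 2 H
  atom 7: C, bond orders sum to 3 (valence 4) → 1 H
  atom 8: O, bond orders sum to 1 (valence 2) → 1 H
  atom 9: C, bond orders sum to 2 (valence 4) → 2 H
  atom 10: C, bond orders sum to 2 (valence 4) → 2 H
  atom 11: C, bond orders sum to 2 (valence 4) → 2 H
  atom 12: C, bond orders sum to 3 (valence 4) → 1 H
  atom 13: C, bond orders sum to 2 (valence 4) → 2 H
  atom 14: C, bond orders sum to 1 (valence 4) → 3 H
  atom 15: C, bond orders sum to 4 (valence 4) → 0 H
  atom 16: O, bond orders sum to 2 (valence 2) → 0 H
  atom 17: O, bond orders sum to 2 (valence 2) → 0 H
  atom 18: C, bond orders sum to 1 (valence 4) → 3 H
Totals → C:15, H:30, O:3.
In Hill order: C15H30O3.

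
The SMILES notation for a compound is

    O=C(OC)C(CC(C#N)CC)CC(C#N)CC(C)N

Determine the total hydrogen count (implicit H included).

Walk through each heavy atom and fill implicit hydrogens from standard valence (C 4, N 3, O 2, S 2, halogen 1):
  atom 1: O, bond orders sum to 2 (valence 2) → 0 H
  atom 2: C, bond orders sum to 4 (valence 4) → 0 H
  atom 3: O, bond orders sum to 2 (valence 2) → 0 H
  atom 4: C, bond orders sum to 1 (valence 4) → 3 H
  atom 5: C, bond orders sum to 3 (valence 4) → 1 H
  atom 6: C, bond orders sum to 2 (valence 4) → 2 H
  atom 7: C, bond orders sum to 3 (valence 4) → 1 H
  atom 8: C, bond orders sum to 4 (valence 4) → 0 H
  atom 9: N, bond orders sum to 3 (valence 3) → 0 H
  atom 10: C, bond orders sum to 2 (valence 4) → 2 H
  atom 11: C, bond orders sum to 1 (valence 4) → 3 H
  atom 12: C, bond orders sum to 2 (valence 4) → 2 H
  atom 13: C, bond orders sum to 3 (valence 4) → 1 H
  atom 14: C, bond orders sum to 4 (valence 4) → 0 H
  atom 15: N, bond orders sum to 3 (valence 3) → 0 H
  atom 16: C, bond orders sum to 2 (valence 4) → 2 H
  atom 17: C, bond orders sum to 3 (valence 4) → 1 H
  atom 18: C, bond orders sum to 1 (valence 4) → 3 H
  atom 19: N, bond orders sum to 1 (valence 3) → 2 H
Total hydrogens: 23.

23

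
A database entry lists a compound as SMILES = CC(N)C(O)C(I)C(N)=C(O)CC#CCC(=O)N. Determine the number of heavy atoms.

18

Every atom symbol written in the SMILES (organic subset) is one heavy atom; implicit H are not written.
Heavy atoms by element → C:11, I:1, N:3, O:3.
Total: 18.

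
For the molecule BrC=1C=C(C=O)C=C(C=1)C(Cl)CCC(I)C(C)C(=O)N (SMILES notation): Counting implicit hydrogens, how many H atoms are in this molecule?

Walk through each heavy atom and fill implicit hydrogens from standard valence (C 4, N 3, O 2, S 2, halogen 1):
  atom 1: Br (halogen, monovalent) → 0 H
  atom 2: C, bond orders sum to 4 (valence 4) → 0 H
  atom 3: C, bond orders sum to 3 (valence 4) → 1 H
  atom 4: C, bond orders sum to 4 (valence 4) → 0 H
  atom 5: C, bond orders sum to 3 (valence 4) → 1 H
  atom 6: O, bond orders sum to 2 (valence 2) → 0 H
  atom 7: C, bond orders sum to 3 (valence 4) → 1 H
  atom 8: C, bond orders sum to 4 (valence 4) → 0 H
  atom 9: C, bond orders sum to 3 (valence 4) → 1 H
  atom 10: C, bond orders sum to 3 (valence 4) → 1 H
  atom 11: Cl (halogen, monovalent) → 0 H
  atom 12: C, bond orders sum to 2 (valence 4) → 2 H
  atom 13: C, bond orders sum to 2 (valence 4) → 2 H
  atom 14: C, bond orders sum to 3 (valence 4) → 1 H
  atom 15: I (halogen, monovalent) → 0 H
  atom 16: C, bond orders sum to 3 (valence 4) → 1 H
  atom 17: C, bond orders sum to 1 (valence 4) → 3 H
  atom 18: C, bond orders sum to 4 (valence 4) → 0 H
  atom 19: O, bond orders sum to 2 (valence 2) → 0 H
  atom 20: N, bond orders sum to 1 (valence 3) → 2 H
Total hydrogens: 16.

16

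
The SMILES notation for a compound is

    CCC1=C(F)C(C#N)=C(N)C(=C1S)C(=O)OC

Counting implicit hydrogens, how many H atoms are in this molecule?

11

Walk through each heavy atom and fill implicit hydrogens from standard valence (C 4, N 3, O 2, S 2, halogen 1):
  atom 1: C, bond orders sum to 1 (valence 4) → 3 H
  atom 2: C, bond orders sum to 2 (valence 4) → 2 H
  atom 3: C, bond orders sum to 4 (valence 4) → 0 H
  atom 4: C, bond orders sum to 4 (valence 4) → 0 H
  atom 5: F (halogen, monovalent) → 0 H
  atom 6: C, bond orders sum to 4 (valence 4) → 0 H
  atom 7: C, bond orders sum to 4 (valence 4) → 0 H
  atom 8: N, bond orders sum to 3 (valence 3) → 0 H
  atom 9: C, bond orders sum to 4 (valence 4) → 0 H
  atom 10: N, bond orders sum to 1 (valence 3) → 2 H
  atom 11: C, bond orders sum to 4 (valence 4) → 0 H
  atom 12: C, bond orders sum to 4 (valence 4) → 0 H
  atom 13: S, bond orders sum to 1 (valence 2) → 1 H
  atom 14: C, bond orders sum to 4 (valence 4) → 0 H
  atom 15: O, bond orders sum to 2 (valence 2) → 0 H
  atom 16: O, bond orders sum to 2 (valence 2) → 0 H
  atom 17: C, bond orders sum to 1 (valence 4) → 3 H
Total hydrogens: 11.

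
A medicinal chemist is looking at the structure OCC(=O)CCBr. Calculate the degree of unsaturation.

Degree of unsaturation = (number of rings) + (number of π bonds).
Ring closures in the SMILES: 0.
π bonds: 1 double bond (each 1 DoU) → 1 DoU from unsaturation.
Total DoU = 0 + 1 = 1.

1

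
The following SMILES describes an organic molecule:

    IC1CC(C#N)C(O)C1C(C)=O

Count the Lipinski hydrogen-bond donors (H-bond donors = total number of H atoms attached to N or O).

Donors: find every N or O and count the H atoms it carries.
  atom 6 (N): bond orders sum to 3 → 0 H
  atom 8 (O): bond orders sum to 1 → 1 H
  atom 12 (O): bond orders sum to 2 → 0 H
Lipinski HBD = 1.

1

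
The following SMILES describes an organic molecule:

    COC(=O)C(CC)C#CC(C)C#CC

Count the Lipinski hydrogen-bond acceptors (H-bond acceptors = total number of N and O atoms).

2

N atoms: 0; O atoms: 2.
Lipinski HBA = 0 + 2 = 2.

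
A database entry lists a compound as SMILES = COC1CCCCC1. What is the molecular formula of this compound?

C7H14O

Walk through each heavy atom and fill implicit hydrogens from standard valence (C 4, N 3, O 2, S 2, halogen 1):
  atom 1: C, bond orders sum to 1 (valence 4) → 3 H
  atom 2: O, bond orders sum to 2 (valence 2) → 0 H
  atom 3: C, bond orders sum to 3 (valence 4) → 1 H
  atom 4: C, bond orders sum to 2 (valence 4) → 2 H
  atom 5: C, bond orders sum to 2 (valence 4) → 2 H
  atom 6: C, bond orders sum to 2 (valence 4) → 2 H
  atom 7: C, bond orders sum to 2 (valence 4) → 2 H
  atom 8: C, bond orders sum to 2 (valence 4) → 2 H
Totals → C:7, H:14, O:1.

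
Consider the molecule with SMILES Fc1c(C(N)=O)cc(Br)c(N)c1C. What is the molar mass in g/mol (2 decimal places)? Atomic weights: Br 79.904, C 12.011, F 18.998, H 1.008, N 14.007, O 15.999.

First, the molecular formula is C8H8BrFN2O (counting implicit H from valence).
  Br: 1 × 79.904 = 79.904
  C: 8 × 12.011 = 96.088
  F: 1 × 18.998 = 18.998
  H: 8 × 1.008 = 8.064
  N: 2 × 14.007 = 28.014
  O: 1 × 15.999 = 15.999
Sum: 1×79.904 + 8×12.011 + 1×18.998 + 8×1.008 + 2×14.007 + 1×15.999 = 247.067 → 247.07 g/mol.

247.07 g/mol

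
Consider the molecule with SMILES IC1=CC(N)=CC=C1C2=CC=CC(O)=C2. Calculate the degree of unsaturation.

Degree of unsaturation = (number of rings) + (number of π bonds).
Ring closures in the SMILES: 2.
π bonds: 6 double bonds (each 1 DoU) → 6 DoU from unsaturation.
Total DoU = 2 + 6 = 8.

8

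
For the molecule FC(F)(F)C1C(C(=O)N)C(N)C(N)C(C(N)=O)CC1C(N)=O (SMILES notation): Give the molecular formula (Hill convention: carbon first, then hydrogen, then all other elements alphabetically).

C11H18F3N5O3

Walk through each heavy atom and fill implicit hydrogens from standard valence (C 4, N 3, O 2, S 2, halogen 1):
  atom 1: F (halogen, monovalent) → 0 H
  atom 2: C, bond orders sum to 4 (valence 4) → 0 H
  atom 3: F (halogen, monovalent) → 0 H
  atom 4: F (halogen, monovalent) → 0 H
  atom 5: C, bond orders sum to 3 (valence 4) → 1 H
  atom 6: C, bond orders sum to 3 (valence 4) → 1 H
  atom 7: C, bond orders sum to 4 (valence 4) → 0 H
  atom 8: O, bond orders sum to 2 (valence 2) → 0 H
  atom 9: N, bond orders sum to 1 (valence 3) → 2 H
  atom 10: C, bond orders sum to 3 (valence 4) → 1 H
  atom 11: N, bond orders sum to 1 (valence 3) → 2 H
  atom 12: C, bond orders sum to 3 (valence 4) → 1 H
  atom 13: N, bond orders sum to 1 (valence 3) → 2 H
  atom 14: C, bond orders sum to 3 (valence 4) → 1 H
  atom 15: C, bond orders sum to 4 (valence 4) → 0 H
  atom 16: N, bond orders sum to 1 (valence 3) → 2 H
  atom 17: O, bond orders sum to 2 (valence 2) → 0 H
  atom 18: C, bond orders sum to 2 (valence 4) → 2 H
  atom 19: C, bond orders sum to 3 (valence 4) → 1 H
  atom 20: C, bond orders sum to 4 (valence 4) → 0 H
  atom 21: N, bond orders sum to 1 (valence 3) → 2 H
  atom 22: O, bond orders sum to 2 (valence 2) → 0 H
Totals → C:11, H:18, F:3, N:5, O:3.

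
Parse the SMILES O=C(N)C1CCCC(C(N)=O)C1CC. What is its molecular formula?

Walk through each heavy atom and fill implicit hydrogens from standard valence (C 4, N 3, O 2, S 2, halogen 1):
  atom 1: O, bond orders sum to 2 (valence 2) → 0 H
  atom 2: C, bond orders sum to 4 (valence 4) → 0 H
  atom 3: N, bond orders sum to 1 (valence 3) → 2 H
  atom 4: C, bond orders sum to 3 (valence 4) → 1 H
  atom 5: C, bond orders sum to 2 (valence 4) → 2 H
  atom 6: C, bond orders sum to 2 (valence 4) → 2 H
  atom 7: C, bond orders sum to 2 (valence 4) → 2 H
  atom 8: C, bond orders sum to 3 (valence 4) → 1 H
  atom 9: C, bond orders sum to 4 (valence 4) → 0 H
  atom 10: N, bond orders sum to 1 (valence 3) → 2 H
  atom 11: O, bond orders sum to 2 (valence 2) → 0 H
  atom 12: C, bond orders sum to 3 (valence 4) → 1 H
  atom 13: C, bond orders sum to 2 (valence 4) → 2 H
  atom 14: C, bond orders sum to 1 (valence 4) → 3 H
Totals → C:10, H:18, N:2, O:2.
In Hill order: C10H18N2O2.

C10H18N2O2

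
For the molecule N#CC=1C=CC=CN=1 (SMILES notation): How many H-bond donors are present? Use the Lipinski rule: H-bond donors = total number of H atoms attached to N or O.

Donors: find every N or O and count the H atoms it carries.
  atom 1 (N): bond orders sum to 3 → 0 H
  atom 8 (N): bond orders sum to 3 → 0 H
Lipinski HBD = 0.

0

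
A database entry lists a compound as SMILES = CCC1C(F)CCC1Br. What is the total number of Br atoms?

1

Scan the SMILES for Br atoms (remember two-letter symbols like Cl and Br are single atoms).
Bromine count: 1.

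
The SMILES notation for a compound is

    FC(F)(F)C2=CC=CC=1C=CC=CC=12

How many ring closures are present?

2

In SMILES, each pair of matching ring-closure digits denotes one ring-closing bond; the number of such bonds equals the number of independent rings.
Ring-closure bonds here: 2.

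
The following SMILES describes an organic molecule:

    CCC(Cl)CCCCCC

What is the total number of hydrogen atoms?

Walk through each heavy atom and fill implicit hydrogens from standard valence (C 4, N 3, O 2, S 2, halogen 1):
  atom 1: C, bond orders sum to 1 (valence 4) → 3 H
  atom 2: C, bond orders sum to 2 (valence 4) → 2 H
  atom 3: C, bond orders sum to 3 (valence 4) → 1 H
  atom 4: Cl (halogen, monovalent) → 0 H
  atom 5: C, bond orders sum to 2 (valence 4) → 2 H
  atom 6: C, bond orders sum to 2 (valence 4) → 2 H
  atom 7: C, bond orders sum to 2 (valence 4) → 2 H
  atom 8: C, bond orders sum to 2 (valence 4) → 2 H
  atom 9: C, bond orders sum to 2 (valence 4) → 2 H
  atom 10: C, bond orders sum to 1 (valence 4) → 3 H
Total hydrogens: 19.

19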